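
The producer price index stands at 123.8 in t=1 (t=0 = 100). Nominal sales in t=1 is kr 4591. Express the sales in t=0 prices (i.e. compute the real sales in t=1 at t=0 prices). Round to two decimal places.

Real = Nominal ÷ (Index/100) = 4591 ÷ (123.8/100)
     = 4591 ÷ 1.238 = 3708.4006

3708.40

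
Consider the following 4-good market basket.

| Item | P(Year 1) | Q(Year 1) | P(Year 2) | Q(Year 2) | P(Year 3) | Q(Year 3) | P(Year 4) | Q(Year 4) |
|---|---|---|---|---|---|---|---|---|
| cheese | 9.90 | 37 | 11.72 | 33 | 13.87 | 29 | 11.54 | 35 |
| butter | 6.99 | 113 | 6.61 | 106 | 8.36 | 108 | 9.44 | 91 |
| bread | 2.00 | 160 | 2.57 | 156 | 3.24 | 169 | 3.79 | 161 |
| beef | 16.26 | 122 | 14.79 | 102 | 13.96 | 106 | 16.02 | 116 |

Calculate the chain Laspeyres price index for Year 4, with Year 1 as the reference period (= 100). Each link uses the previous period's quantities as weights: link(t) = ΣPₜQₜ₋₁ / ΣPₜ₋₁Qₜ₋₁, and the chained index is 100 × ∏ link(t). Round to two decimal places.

Link Year 1→Year 2:
ΣP(Year 2)Q(Year 1) = 11.72×37 + 6.61×113 + 2.57×160 + 14.79×122 = 433.64 + 746.93 + 411.2 + 1804.38 = 3396.15
ΣP(Year 1)Q(Year 1) = 9.90×37 + 6.99×113 + 2.00×160 + 16.26×122 = 366.3 + 789.87 + 320 + 1983.72 = 3459.89
link = 3396.15/3459.89 = 0.981577
Link Year 2→Year 3:
ΣP(Year 3)Q(Year 2) = 13.87×33 + 8.36×106 + 3.24×156 + 13.96×102 = 457.71 + 886.16 + 505.44 + 1423.92 = 3273.23
ΣP(Year 2)Q(Year 2) = 11.72×33 + 6.61×106 + 2.57×156 + 14.79×102 = 386.76 + 700.66 + 400.92 + 1508.58 = 2996.92
link = 3273.23/2996.92 = 1.092198
Link Year 3→Year 4:
ΣP(Year 4)Q(Year 3) = 11.54×29 + 9.44×108 + 3.79×169 + 16.02×106 = 334.66 + 1019.52 + 640.51 + 1698.12 = 3692.81
ΣP(Year 3)Q(Year 3) = 13.87×29 + 8.36×108 + 3.24×169 + 13.96×106 = 402.23 + 902.88 + 547.56 + 1479.76 = 3332.43
link = 3692.81/3332.43 = 1.108143
Chained index = 100 × 0.981577 × 1.092198 × 1.108143 = 118.8015

118.80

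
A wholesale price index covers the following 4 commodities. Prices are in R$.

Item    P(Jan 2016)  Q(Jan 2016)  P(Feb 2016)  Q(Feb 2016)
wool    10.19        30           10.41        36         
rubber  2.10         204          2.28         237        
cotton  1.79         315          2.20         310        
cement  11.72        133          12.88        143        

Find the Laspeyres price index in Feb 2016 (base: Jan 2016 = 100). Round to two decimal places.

111.44

Laspeyres price index uses base-period quantities as weights.
ΣP(Feb 2016)·Q(Jan 2016) = 10.41×30 + 2.28×204 + 2.20×315 + 12.88×133 = 312.3 + 465.12 + 693 + 1713.04 = 3183.46
ΣP(Jan 2016)·Q(Jan 2016) = 10.19×30 + 2.10×204 + 1.79×315 + 11.72×133 = 305.7 + 428.4 + 563.85 + 1558.76 = 2856.71
Index = 3183.46 / 2856.71 × 100 = 111.4380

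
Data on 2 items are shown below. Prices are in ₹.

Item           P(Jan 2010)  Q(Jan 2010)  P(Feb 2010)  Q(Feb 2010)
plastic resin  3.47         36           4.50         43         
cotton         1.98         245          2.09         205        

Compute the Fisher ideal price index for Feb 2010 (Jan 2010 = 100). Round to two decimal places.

Laspeyres component (base-period weights):
ΣP(Feb 2010)Q(Jan 2010) = 4.50×36 + 2.09×245 = 162 + 512.05 = 674.05
ΣP(Jan 2010)Q(Jan 2010) = 3.47×36 + 1.98×245 = 124.92 + 485.1 = 610.02
L = 674.05 / 610.02 × 100 = 110.4964
Paasche component (current-period weights):
ΣP(Feb 2010)Q(Feb 2010) = 4.50×43 + 2.09×205 = 193.5 + 428.45 = 621.95
ΣP(Jan 2010)Q(Feb 2010) = 3.47×43 + 1.98×205 = 149.21 + 405.9 = 555.11
P = 621.95 / 555.11 × 100 = 112.0409
Fisher = √(L × P) = √(110.4964 × 112.0409) = 111.2659

111.27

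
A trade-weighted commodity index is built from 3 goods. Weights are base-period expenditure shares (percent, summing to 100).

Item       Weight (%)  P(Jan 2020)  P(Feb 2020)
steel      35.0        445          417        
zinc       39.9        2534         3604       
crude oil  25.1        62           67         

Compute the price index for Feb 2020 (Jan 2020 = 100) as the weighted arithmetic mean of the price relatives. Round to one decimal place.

steel: 35.0 × (417/445) = 35.0 × 0.937079 = 32.7978
zinc: 39.9 × (3604/2534) = 39.9 × 1.422257 = 56.7481
crude oil: 25.1 × (67/62) = 25.1 × 1.080645 = 27.1242
Index = Σ wᵢ·(p₁ᵢ/p₀ᵢ) = 32.7978 + 56.7481 + 27.1242 = 116.6700

116.7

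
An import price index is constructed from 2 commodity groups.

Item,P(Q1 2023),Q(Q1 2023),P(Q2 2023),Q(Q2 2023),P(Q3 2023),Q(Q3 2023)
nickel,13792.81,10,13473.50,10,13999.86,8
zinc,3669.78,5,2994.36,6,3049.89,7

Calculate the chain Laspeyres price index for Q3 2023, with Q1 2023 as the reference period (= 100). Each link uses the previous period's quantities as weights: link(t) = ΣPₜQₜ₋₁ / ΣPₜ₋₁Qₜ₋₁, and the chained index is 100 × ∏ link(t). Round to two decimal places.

99.31

Link Q1 2023→Q2 2023:
ΣP(Q2 2023)Q(Q1 2023) = 13473.50×10 + 2994.36×5 = 134735 + 14971.8 = 149706.8
ΣP(Q1 2023)Q(Q1 2023) = 13792.81×10 + 3669.78×5 = 137928.1 + 18348.9 = 156277
link = 149706.8/156277 = 0.957958
Link Q2 2023→Q3 2023:
ΣP(Q3 2023)Q(Q2 2023) = 13999.86×10 + 3049.89×6 = 139998.6 + 18299.34 = 158297.94
ΣP(Q2 2023)Q(Q2 2023) = 13473.50×10 + 2994.36×6 = 134735 + 17966.16 = 152701.16
link = 158297.94/152701.16 = 1.036652
Chained index = 100 × 0.957958 × 1.036652 = 99.3069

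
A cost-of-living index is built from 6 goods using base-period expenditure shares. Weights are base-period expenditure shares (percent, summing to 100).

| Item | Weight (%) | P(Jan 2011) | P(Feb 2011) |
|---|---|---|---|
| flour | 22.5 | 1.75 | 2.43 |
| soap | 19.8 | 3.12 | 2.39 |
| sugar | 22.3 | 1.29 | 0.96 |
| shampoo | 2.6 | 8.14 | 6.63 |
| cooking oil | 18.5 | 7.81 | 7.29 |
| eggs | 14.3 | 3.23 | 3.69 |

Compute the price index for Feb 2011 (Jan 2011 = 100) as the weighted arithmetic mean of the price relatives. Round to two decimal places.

flour: 22.5 × (2.43/1.75) = 22.5 × 1.388571 = 31.2429
soap: 19.8 × (2.39/3.12) = 19.8 × 0.766026 = 15.1673
sugar: 22.3 × (0.96/1.29) = 22.3 × 0.744186 = 16.5953
shampoo: 2.6 × (6.63/8.14) = 2.6 × 0.814496 = 2.1177
cooking oil: 18.5 × (7.29/7.81) = 18.5 × 0.933419 = 17.2682
eggs: 14.3 × (3.69/3.23) = 14.3 × 1.142415 = 16.3365
Index = Σ wᵢ·(p₁ᵢ/p₀ᵢ) = 31.2429 + 15.1673 + 16.5953 + 2.1177 + 17.2682 + 16.3365 = 98.7280

98.73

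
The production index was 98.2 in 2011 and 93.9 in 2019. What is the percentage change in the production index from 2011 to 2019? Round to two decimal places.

Change = (93.9 − 98.2) / 98.2 × 100
       = -4.3 / 98.2 × 100 = -4.3788%

-4.38%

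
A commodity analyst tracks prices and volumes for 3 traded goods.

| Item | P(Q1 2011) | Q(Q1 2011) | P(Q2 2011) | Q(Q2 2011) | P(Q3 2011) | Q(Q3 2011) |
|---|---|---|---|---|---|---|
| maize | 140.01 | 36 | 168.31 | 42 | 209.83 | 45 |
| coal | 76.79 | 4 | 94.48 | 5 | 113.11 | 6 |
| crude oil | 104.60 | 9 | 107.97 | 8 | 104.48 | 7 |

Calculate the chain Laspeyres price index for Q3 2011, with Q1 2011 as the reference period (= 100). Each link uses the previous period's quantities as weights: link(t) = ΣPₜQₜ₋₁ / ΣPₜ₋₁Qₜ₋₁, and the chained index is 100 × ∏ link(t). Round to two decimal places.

Link Q1 2011→Q2 2011:
ΣP(Q2 2011)Q(Q1 2011) = 168.31×36 + 94.48×4 + 107.97×9 = 6059.16 + 377.92 + 971.73 = 7408.81
ΣP(Q1 2011)Q(Q1 2011) = 140.01×36 + 76.79×4 + 104.60×9 = 5040.36 + 307.16 + 941.4 = 6288.92
link = 7408.81/6288.92 = 1.178074
Link Q2 2011→Q3 2011:
ΣP(Q3 2011)Q(Q2 2011) = 209.83×42 + 113.11×5 + 104.48×8 = 8812.86 + 565.55 + 835.84 = 10214.25
ΣP(Q2 2011)Q(Q2 2011) = 168.31×42 + 94.48×5 + 107.97×8 = 7069.02 + 472.4 + 863.76 = 8405.18
link = 10214.25/8405.18 = 1.215233
Chained index = 100 × 1.178074 × 1.215233 = 143.1633

143.16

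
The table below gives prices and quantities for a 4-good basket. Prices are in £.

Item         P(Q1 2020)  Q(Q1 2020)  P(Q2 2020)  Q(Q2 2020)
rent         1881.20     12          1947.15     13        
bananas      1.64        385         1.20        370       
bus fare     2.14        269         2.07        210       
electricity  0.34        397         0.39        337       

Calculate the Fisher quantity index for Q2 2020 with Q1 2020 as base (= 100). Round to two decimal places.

Laspeyres component (base-period weights):
ΣP(Q1 2020)Q(Q2 2020) = 1881.20×13 + 1.64×370 + 2.14×210 + 0.34×337 = 24455.6 + 606.8 + 449.4 + 114.58 = 25626.38
ΣP(Q1 2020)Q(Q1 2020) = 1881.20×12 + 1.64×385 + 2.14×269 + 0.34×397 = 22574.4 + 631.4 + 575.66 + 134.98 = 23916.44
L = 25626.38 / 23916.44 × 100 = 107.1496
Paasche component (current-period weights):
ΣP(Q2 2020)Q(Q2 2020) = 1947.15×13 + 1.20×370 + 2.07×210 + 0.39×337 = 25312.95 + 444 + 434.7 + 131.43 = 26323.08
ΣP(Q2 2020)Q(Q1 2020) = 1947.15×12 + 1.20×385 + 2.07×269 + 0.39×397 = 23365.8 + 462 + 556.83 + 154.83 = 24539.46
P = 26323.08 / 24539.46 × 100 = 107.2684
Fisher = √(L × P) = √(107.1496 × 107.2684) = 107.2090

107.21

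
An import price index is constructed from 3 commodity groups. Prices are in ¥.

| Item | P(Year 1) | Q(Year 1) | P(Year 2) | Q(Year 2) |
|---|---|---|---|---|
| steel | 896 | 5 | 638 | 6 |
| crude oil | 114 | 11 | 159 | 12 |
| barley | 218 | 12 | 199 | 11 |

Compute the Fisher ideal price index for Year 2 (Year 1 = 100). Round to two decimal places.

87.22

Laspeyres component (base-period weights):
ΣP(Year 2)Q(Year 1) = 638×5 + 159×11 + 199×12 = 3190 + 1749 + 2388 = 7327
ΣP(Year 1)Q(Year 1) = 896×5 + 114×11 + 218×12 = 4480 + 1254 + 2616 = 8350
L = 7327 / 8350 × 100 = 87.7485
Paasche component (current-period weights):
ΣP(Year 2)Q(Year 2) = 638×6 + 159×12 + 199×11 = 3828 + 1908 + 2189 = 7925
ΣP(Year 1)Q(Year 2) = 896×6 + 114×12 + 218×11 = 5376 + 1368 + 2398 = 9142
P = 7925 / 9142 × 100 = 86.6878
Fisher = √(L × P) = √(87.7485 × 86.6878) = 87.2165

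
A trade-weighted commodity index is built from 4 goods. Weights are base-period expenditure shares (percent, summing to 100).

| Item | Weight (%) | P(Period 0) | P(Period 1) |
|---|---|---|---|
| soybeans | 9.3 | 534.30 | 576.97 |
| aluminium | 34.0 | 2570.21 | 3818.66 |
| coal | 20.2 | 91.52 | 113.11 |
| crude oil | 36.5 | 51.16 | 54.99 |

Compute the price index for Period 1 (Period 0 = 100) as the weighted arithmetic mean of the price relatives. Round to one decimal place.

soybeans: 9.3 × (576.97/534.30) = 9.3 × 1.079862 = 10.0427
aluminium: 34.0 × (3818.66/2570.21) = 34.0 × 1.485739 = 50.5151
coal: 20.2 × (113.11/91.52) = 20.2 × 1.235905 = 24.9653
crude oil: 36.5 × (54.99/51.16) = 36.5 × 1.074863 = 39.2325
Index = Σ wᵢ·(p₁ᵢ/p₀ᵢ) = 10.0427 + 50.5151 + 24.9653 + 39.2325 = 124.7556

124.8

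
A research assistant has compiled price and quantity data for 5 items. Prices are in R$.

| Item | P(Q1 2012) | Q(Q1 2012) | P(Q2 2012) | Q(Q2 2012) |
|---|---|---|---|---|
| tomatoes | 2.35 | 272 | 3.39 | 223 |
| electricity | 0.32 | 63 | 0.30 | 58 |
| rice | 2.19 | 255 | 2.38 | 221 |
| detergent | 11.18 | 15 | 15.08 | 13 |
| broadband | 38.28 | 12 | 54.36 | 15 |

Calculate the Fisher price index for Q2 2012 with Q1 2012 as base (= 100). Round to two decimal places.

131.93

Laspeyres component (base-period weights):
ΣP(Q2 2012)Q(Q1 2012) = 3.39×272 + 0.30×63 + 2.38×255 + 15.08×15 + 54.36×12 = 922.08 + 18.9 + 606.9 + 226.2 + 652.32 = 2426.4
ΣP(Q1 2012)Q(Q1 2012) = 2.35×272 + 0.32×63 + 2.19×255 + 11.18×15 + 38.28×12 = 639.2 + 20.16 + 558.45 + 167.7 + 459.36 = 1844.87
L = 2426.4 / 1844.87 × 100 = 131.5215
Paasche component (current-period weights):
ΣP(Q2 2012)Q(Q2 2012) = 3.39×223 + 0.30×58 + 2.38×221 + 15.08×13 + 54.36×15 = 755.97 + 17.4 + 525.98 + 196.04 + 815.4 = 2310.79
ΣP(Q1 2012)Q(Q2 2012) = 2.35×223 + 0.32×58 + 2.19×221 + 11.18×13 + 38.28×15 = 524.05 + 18.56 + 483.99 + 145.34 + 574.2 = 1746.14
P = 2310.79 / 1746.14 × 100 = 132.3370
Fisher = √(L × P) = √(131.5215 × 132.3370) = 131.9286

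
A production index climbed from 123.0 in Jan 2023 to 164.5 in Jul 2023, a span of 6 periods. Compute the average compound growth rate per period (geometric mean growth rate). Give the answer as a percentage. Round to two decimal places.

Growth factor = (164.5/123.0)^(1/6) = (1.337398)^(1/6) = 1.049647
Growth rate = 1.049647 − 1 = 0.049647 = 4.9647%

4.96%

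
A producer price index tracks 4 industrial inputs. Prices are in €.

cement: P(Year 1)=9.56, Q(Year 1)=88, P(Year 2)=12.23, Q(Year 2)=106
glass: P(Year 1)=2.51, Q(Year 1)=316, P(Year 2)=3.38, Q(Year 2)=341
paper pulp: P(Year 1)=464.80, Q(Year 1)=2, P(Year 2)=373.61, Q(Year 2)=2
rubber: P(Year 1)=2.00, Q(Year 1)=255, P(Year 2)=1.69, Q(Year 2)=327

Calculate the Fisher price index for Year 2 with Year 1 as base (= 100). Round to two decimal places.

Laspeyres component (base-period weights):
ΣP(Year 2)Q(Year 1) = 12.23×88 + 3.38×316 + 373.61×2 + 1.69×255 = 1076.24 + 1068.08 + 747.22 + 430.95 = 3322.49
ΣP(Year 1)Q(Year 1) = 9.56×88 + 2.51×316 + 464.80×2 + 2.00×255 = 841.28 + 793.16 + 929.6 + 510 = 3074.04
L = 3322.49 / 3074.04 × 100 = 108.0822
Paasche component (current-period weights):
ΣP(Year 2)Q(Year 2) = 12.23×106 + 3.38×341 + 373.61×2 + 1.69×327 = 1296.38 + 1152.58 + 747.22 + 552.63 = 3748.81
ΣP(Year 1)Q(Year 2) = 9.56×106 + 2.51×341 + 464.80×2 + 2.00×327 = 1013.36 + 855.91 + 929.6 + 654 = 3452.87
P = 3748.81 / 3452.87 × 100 = 108.5708
Fisher = √(L × P) = √(108.0822 × 108.5708) = 108.3262

108.33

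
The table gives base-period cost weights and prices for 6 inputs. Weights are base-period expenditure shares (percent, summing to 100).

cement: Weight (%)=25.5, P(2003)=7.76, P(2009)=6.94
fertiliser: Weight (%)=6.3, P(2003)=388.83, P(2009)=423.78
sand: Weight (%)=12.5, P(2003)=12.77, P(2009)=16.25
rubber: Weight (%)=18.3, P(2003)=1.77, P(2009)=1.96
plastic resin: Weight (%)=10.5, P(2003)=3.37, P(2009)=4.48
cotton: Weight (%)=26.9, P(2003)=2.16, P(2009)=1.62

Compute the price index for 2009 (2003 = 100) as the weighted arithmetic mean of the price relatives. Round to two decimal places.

cement: 25.5 × (6.94/7.76) = 25.5 × 0.894330 = 22.8054
fertiliser: 6.3 × (423.78/388.83) = 6.3 × 1.089885 = 6.8663
sand: 12.5 × (16.25/12.77) = 12.5 × 1.272514 = 15.9064
rubber: 18.3 × (1.96/1.77) = 18.3 × 1.107345 = 20.2644
plastic resin: 10.5 × (4.48/3.37) = 10.5 × 1.329377 = 13.9585
cotton: 26.9 × (1.62/2.16) = 26.9 × 0.750000 = 20.1750
Index = Σ wᵢ·(p₁ᵢ/p₀ᵢ) = 22.8054 + 6.8663 + 15.9064 + 20.2644 + 13.9585 + 20.1750 = 99.9760

99.98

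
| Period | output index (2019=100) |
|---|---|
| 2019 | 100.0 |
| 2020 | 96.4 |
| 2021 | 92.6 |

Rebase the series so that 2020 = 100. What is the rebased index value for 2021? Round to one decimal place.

Rebased(2021) = 92.6 / 96.4 × 100 = 96.0581

96.1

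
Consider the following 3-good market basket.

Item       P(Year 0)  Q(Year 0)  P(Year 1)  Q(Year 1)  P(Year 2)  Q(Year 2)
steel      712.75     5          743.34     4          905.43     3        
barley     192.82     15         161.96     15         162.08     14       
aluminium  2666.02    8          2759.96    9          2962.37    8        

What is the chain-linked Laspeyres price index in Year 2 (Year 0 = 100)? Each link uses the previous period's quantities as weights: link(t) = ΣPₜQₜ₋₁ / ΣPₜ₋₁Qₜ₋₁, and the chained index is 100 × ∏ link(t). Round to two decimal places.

109.89

Link Year 0→Year 1:
ΣP(Year 1)Q(Year 0) = 743.34×5 + 161.96×15 + 2759.96×8 = 3716.7 + 2429.4 + 22079.68 = 28225.78
ΣP(Year 0)Q(Year 0) = 712.75×5 + 192.82×15 + 2666.02×8 = 3563.75 + 2892.3 + 21328.16 = 27784.21
link = 28225.78/27784.21 = 1.015893
Link Year 1→Year 2:
ΣP(Year 2)Q(Year 1) = 905.43×4 + 162.08×15 + 2962.37×9 = 3621.72 + 2431.2 + 26661.33 = 32714.25
ΣP(Year 1)Q(Year 1) = 743.34×4 + 161.96×15 + 2759.96×9 = 2973.36 + 2429.4 + 24839.64 = 30242.4
link = 32714.25/30242.4 = 1.081735
Chained index = 100 × 1.015893 × 1.081735 = 109.8926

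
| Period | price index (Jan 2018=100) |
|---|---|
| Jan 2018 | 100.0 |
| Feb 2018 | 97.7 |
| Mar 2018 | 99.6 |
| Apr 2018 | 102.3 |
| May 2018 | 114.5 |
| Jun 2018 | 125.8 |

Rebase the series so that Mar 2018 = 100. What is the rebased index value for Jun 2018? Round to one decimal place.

126.3

Rebased(Jun 2018) = 125.8 / 99.6 × 100 = 126.3052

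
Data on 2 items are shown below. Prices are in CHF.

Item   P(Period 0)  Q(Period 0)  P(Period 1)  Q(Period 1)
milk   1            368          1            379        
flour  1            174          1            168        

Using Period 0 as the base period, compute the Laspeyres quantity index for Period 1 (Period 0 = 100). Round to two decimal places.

Laspeyres quantity index uses base-period prices as weights.
ΣP(Period 0)·Q(Period 1) = 1×379 + 1×168 = 379 + 168 = 547
ΣP(Period 0)·Q(Period 0) = 1×368 + 1×174 = 368 + 174 = 542
Index = 547 / 542 × 100 = 100.9225

100.92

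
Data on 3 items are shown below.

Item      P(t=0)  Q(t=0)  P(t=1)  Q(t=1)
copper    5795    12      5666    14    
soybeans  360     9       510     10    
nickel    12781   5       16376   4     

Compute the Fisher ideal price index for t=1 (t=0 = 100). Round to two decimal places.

111.67

Laspeyres component (base-period weights):
ΣP(t=1)Q(t=0) = 5666×12 + 510×9 + 16376×5 = 67992 + 4590 + 81880 = 154462
ΣP(t=0)Q(t=0) = 5795×12 + 360×9 + 12781×5 = 69540 + 3240 + 63905 = 136685
L = 154462 / 136685 × 100 = 113.0058
Paasche component (current-period weights):
ΣP(t=1)Q(t=1) = 5666×14 + 510×10 + 16376×4 = 79324 + 5100 + 65504 = 149928
ΣP(t=0)Q(t=1) = 5795×14 + 360×10 + 12781×4 = 81130 + 3600 + 51124 = 135854
P = 149928 / 135854 × 100 = 110.3597
Fisher = √(L × P) = √(113.0058 × 110.3597) = 111.6749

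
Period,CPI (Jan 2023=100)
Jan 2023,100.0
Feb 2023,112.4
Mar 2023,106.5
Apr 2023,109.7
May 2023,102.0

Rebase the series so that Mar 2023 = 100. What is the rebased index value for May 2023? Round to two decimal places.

Rebased(May 2023) = 102.0 / 106.5 × 100 = 95.7746

95.77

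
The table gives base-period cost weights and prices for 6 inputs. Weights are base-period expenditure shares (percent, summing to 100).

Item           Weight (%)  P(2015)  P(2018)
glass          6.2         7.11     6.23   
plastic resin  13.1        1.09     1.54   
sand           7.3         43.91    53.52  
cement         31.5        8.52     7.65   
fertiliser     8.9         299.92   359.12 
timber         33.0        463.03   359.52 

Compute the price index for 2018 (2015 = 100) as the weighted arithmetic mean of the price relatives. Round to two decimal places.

glass: 6.2 × (6.23/7.11) = 6.2 × 0.876231 = 5.4326
plastic resin: 13.1 × (1.54/1.09) = 13.1 × 1.412844 = 18.5083
sand: 7.3 × (53.52/43.91) = 7.3 × 1.218857 = 8.8977
cement: 31.5 × (7.65/8.52) = 31.5 × 0.897887 = 28.2835
fertiliser: 8.9 × (359.12/299.92) = 8.9 × 1.197386 = 10.6567
timber: 33.0 × (359.52/463.03) = 33.0 × 0.776451 = 25.6229
Index = Σ wᵢ·(p₁ᵢ/p₀ᵢ) = 5.4326 + 18.5083 + 8.8977 + 28.2835 + 10.6567 + 25.6229 = 97.4016

97.40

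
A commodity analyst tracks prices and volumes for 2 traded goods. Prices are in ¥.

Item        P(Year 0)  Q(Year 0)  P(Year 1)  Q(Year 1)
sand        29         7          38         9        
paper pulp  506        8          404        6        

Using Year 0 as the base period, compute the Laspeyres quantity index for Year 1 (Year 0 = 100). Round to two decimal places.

77.56

Laspeyres quantity index uses base-period prices as weights.
ΣP(Year 0)·Q(Year 1) = 29×9 + 506×6 = 261 + 3036 = 3297
ΣP(Year 0)·Q(Year 0) = 29×7 + 506×8 = 203 + 4048 = 4251
Index = 3297 / 4251 × 100 = 77.5582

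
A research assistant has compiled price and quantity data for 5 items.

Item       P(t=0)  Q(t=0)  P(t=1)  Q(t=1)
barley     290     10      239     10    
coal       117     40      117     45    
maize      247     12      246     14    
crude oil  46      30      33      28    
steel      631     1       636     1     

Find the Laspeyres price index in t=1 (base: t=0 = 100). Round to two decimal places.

92.78

Laspeyres price index uses base-period quantities as weights.
ΣP(t=1)·Q(t=0) = 239×10 + 117×40 + 246×12 + 33×30 + 636×1 = 2390 + 4680 + 2952 + 990 + 636 = 11648
ΣP(t=0)·Q(t=0) = 290×10 + 117×40 + 247×12 + 46×30 + 631×1 = 2900 + 4680 + 2964 + 1380 + 631 = 12555
Index = 11648 / 12555 × 100 = 92.7758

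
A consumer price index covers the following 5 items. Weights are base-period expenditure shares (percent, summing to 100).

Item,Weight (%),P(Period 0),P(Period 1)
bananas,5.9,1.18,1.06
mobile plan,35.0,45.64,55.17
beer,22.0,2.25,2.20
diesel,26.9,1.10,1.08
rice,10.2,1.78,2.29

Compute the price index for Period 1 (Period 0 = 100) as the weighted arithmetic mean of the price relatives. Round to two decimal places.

108.65

bananas: 5.9 × (1.06/1.18) = 5.9 × 0.898305 = 5.3000
mobile plan: 35.0 × (55.17/45.64) = 35.0 × 1.208808 = 42.3083
beer: 22.0 × (2.20/2.25) = 22.0 × 0.977778 = 21.5111
diesel: 26.9 × (1.08/1.10) = 26.9 × 0.981818 = 26.4109
rice: 10.2 × (2.29/1.78) = 10.2 × 1.286517 = 13.1225
Index = Σ wᵢ·(p₁ᵢ/p₀ᵢ) = 5.3000 + 42.3083 + 21.5111 + 26.4109 + 13.1225 = 108.6528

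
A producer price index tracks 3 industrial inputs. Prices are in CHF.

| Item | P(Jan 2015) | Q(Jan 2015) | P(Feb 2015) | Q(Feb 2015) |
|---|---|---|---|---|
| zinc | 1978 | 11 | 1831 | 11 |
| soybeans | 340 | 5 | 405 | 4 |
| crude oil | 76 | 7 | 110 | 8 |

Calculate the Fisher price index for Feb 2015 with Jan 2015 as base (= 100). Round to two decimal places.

Laspeyres component (base-period weights):
ΣP(Feb 2015)Q(Jan 2015) = 1831×11 + 405×5 + 110×7 = 20141 + 2025 + 770 = 22936
ΣP(Jan 2015)Q(Jan 2015) = 1978×11 + 340×5 + 76×7 = 21758 + 1700 + 532 = 23990
L = 22936 / 23990 × 100 = 95.6065
Paasche component (current-period weights):
ΣP(Feb 2015)Q(Feb 2015) = 1831×11 + 405×4 + 110×8 = 20141 + 1620 + 880 = 22641
ΣP(Jan 2015)Q(Feb 2015) = 1978×11 + 340×4 + 76×8 = 21758 + 1360 + 608 = 23726
P = 22641 / 23726 × 100 = 95.4270
Fisher = √(L × P) = √(95.6065 × 95.4270) = 95.5167

95.52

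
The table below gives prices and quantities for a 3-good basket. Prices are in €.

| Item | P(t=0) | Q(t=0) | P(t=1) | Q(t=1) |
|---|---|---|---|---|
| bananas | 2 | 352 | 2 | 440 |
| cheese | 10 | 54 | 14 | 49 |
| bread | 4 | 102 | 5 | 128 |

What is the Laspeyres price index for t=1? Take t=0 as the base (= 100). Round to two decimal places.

Laspeyres price index uses base-period quantities as weights.
ΣP(t=1)·Q(t=0) = 2×352 + 14×54 + 5×102 = 704 + 756 + 510 = 1970
ΣP(t=0)·Q(t=0) = 2×352 + 10×54 + 4×102 = 704 + 540 + 408 = 1652
Index = 1970 / 1652 × 100 = 119.2494

119.25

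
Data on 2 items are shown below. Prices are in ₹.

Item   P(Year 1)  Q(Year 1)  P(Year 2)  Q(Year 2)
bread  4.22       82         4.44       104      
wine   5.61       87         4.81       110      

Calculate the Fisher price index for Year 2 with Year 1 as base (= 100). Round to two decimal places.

93.83

Laspeyres component (base-period weights):
ΣP(Year 2)Q(Year 1) = 4.44×82 + 4.81×87 = 364.08 + 418.47 = 782.55
ΣP(Year 1)Q(Year 1) = 4.22×82 + 5.61×87 = 346.04 + 488.07 = 834.11
L = 782.55 / 834.11 × 100 = 93.8186
Paasche component (current-period weights):
ΣP(Year 2)Q(Year 2) = 4.44×104 + 4.81×110 = 461.76 + 529.1 = 990.86
ΣP(Year 1)Q(Year 2) = 4.22×104 + 5.61×110 = 438.88 + 617.1 = 1055.98
P = 990.86 / 1055.98 × 100 = 93.8332
Fisher = √(L × P) = √(93.8186 × 93.8332) = 93.8259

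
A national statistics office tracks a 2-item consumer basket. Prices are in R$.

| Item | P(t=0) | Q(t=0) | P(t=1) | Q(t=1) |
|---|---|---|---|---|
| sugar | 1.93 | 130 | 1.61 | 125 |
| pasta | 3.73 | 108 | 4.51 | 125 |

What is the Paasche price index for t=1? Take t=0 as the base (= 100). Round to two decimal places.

Paasche price index uses current-period quantities as weights.
ΣP(t=1)·Q(t=1) = 1.61×125 + 4.51×125 = 201.25 + 563.75 = 765
ΣP(t=0)·Q(t=1) = 1.93×125 + 3.73×125 = 241.25 + 466.25 = 707.5
Index = 765 / 707.5 × 100 = 108.1272

108.13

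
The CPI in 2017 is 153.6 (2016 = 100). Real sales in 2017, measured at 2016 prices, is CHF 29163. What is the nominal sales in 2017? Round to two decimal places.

Nominal = Real × (Index/100) = 29163 × (153.6/100)
        = 29163 × 1.536 = 44794.3680

44794.37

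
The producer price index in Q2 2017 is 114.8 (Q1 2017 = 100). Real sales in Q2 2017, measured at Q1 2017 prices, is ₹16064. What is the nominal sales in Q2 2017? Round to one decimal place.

18441.5

Nominal = Real × (Index/100) = 16064 × (114.8/100)
        = 16064 × 1.148 = 18441.4720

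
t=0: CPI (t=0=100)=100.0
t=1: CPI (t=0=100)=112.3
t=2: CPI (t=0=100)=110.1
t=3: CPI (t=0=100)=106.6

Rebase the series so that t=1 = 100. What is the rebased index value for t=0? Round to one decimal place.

89.0

Rebased(t=0) = 100.0 / 112.3 × 100 = 89.0472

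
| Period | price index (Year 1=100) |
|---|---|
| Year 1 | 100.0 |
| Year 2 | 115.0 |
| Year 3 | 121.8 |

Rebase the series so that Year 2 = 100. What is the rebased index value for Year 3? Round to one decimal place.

105.9

Rebased(Year 3) = 121.8 / 115.0 × 100 = 105.9130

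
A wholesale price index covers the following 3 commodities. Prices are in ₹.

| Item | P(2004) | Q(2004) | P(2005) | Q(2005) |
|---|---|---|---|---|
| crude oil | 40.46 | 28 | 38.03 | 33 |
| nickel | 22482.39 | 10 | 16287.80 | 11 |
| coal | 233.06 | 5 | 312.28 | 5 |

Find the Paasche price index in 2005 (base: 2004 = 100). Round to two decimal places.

72.85

Paasche price index uses current-period quantities as weights.
ΣP(2005)·Q(2005) = 38.03×33 + 16287.80×11 + 312.28×5 = 1254.99 + 179165.8 + 1561.4 = 181982.19
ΣP(2004)·Q(2005) = 40.46×33 + 22482.39×11 + 233.06×5 = 1335.18 + 247306.29 + 1165.3 = 249806.77
Index = 181982.19 / 249806.77 × 100 = 72.8492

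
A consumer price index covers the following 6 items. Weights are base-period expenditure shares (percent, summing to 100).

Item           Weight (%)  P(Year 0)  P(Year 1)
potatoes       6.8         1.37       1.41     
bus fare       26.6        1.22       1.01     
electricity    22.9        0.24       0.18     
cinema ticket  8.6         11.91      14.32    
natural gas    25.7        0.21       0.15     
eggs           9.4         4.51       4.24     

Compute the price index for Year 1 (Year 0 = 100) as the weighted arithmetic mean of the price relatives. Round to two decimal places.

83.73

potatoes: 6.8 × (1.41/1.37) = 6.8 × 1.029197 = 6.9985
bus fare: 26.6 × (1.01/1.22) = 26.6 × 0.827869 = 22.0213
electricity: 22.9 × (0.18/0.24) = 22.9 × 0.750000 = 17.1750
cinema ticket: 8.6 × (14.32/11.91) = 8.6 × 1.202351 = 10.3402
natural gas: 25.7 × (0.15/0.21) = 25.7 × 0.714286 = 18.3571
eggs: 9.4 × (4.24/4.51) = 9.4 × 0.940133 = 8.8373
Index = Σ wᵢ·(p₁ᵢ/p₀ᵢ) = 6.9985 + 22.0213 + 17.1750 + 10.3402 + 18.3571 + 8.8373 = 83.7295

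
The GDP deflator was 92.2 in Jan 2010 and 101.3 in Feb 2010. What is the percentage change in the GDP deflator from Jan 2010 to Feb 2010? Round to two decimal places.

9.87%

Change = (101.3 − 92.2) / 92.2 × 100
       = 9.1 / 92.2 × 100 = 9.8698%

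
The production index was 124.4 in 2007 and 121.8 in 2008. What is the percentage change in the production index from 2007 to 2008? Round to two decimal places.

Change = (121.8 − 124.4) / 124.4 × 100
       = -2.6 / 124.4 × 100 = -2.0900%

-2.09%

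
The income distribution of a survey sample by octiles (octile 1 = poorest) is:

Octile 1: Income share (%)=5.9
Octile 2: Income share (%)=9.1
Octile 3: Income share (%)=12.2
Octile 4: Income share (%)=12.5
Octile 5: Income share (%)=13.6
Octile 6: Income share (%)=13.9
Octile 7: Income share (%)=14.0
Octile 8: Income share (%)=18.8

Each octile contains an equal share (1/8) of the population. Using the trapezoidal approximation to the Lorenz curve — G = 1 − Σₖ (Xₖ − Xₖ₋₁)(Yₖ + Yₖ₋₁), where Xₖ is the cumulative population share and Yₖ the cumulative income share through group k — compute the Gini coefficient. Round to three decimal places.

0.151

Cumulative income shares Yₖ: 0.0590, 0.1500, 0.2720, 0.3970, 0.5330, 0.6720, 0.8120, 1.0000
Σ (Xₖ−Xₖ₋₁)(Yₖ+Yₖ₋₁) = (1/8)(0.0590+0.0000) + (1/8)(0.1500+0.0590) + (1/8)(0.2720+0.1500) + (1/8)(0.3970+0.2720) + (1/8)(0.5330+0.3970) + (1/8)(0.6720+0.5330) + (1/8)(0.8120+0.6720) + (1/8)(1.0000+0.8120)
  = 0.0074 + 0.0261 + 0.0528 + 0.0836 + 0.1163 + 0.1506 + 0.1855 + 0.2265 = 0.8488
G = 1 − 0.8488 = 0.1512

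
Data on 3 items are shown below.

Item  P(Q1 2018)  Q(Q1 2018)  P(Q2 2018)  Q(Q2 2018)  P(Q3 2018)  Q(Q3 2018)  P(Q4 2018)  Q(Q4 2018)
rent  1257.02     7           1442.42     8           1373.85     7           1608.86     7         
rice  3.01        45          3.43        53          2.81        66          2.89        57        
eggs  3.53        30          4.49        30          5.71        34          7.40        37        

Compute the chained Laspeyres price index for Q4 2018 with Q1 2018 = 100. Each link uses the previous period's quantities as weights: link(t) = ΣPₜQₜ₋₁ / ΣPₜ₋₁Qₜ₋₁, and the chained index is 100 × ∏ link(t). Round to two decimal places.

Link Q1 2018→Q2 2018:
ΣP(Q2 2018)Q(Q1 2018) = 1442.42×7 + 3.43×45 + 4.49×30 = 10096.94 + 154.35 + 134.7 = 10385.99
ΣP(Q1 2018)Q(Q1 2018) = 1257.02×7 + 3.01×45 + 3.53×30 = 8799.14 + 135.45 + 105.9 = 9040.49
link = 10385.99/9040.49 = 1.148830
Link Q2 2018→Q3 2018:
ΣP(Q3 2018)Q(Q2 2018) = 1373.85×8 + 2.81×53 + 5.71×30 = 10990.8 + 148.93 + 171.3 = 11311.03
ΣP(Q2 2018)Q(Q2 2018) = 1442.42×8 + 3.43×53 + 4.49×30 = 11539.36 + 181.79 + 134.7 = 11855.85
link = 11311.03/11855.85 = 0.954046
Link Q3 2018→Q4 2018:
ΣP(Q4 2018)Q(Q3 2018) = 1608.86×7 + 2.89×66 + 7.40×34 = 11262.02 + 190.74 + 251.6 = 11704.36
ΣP(Q3 2018)Q(Q3 2018) = 1373.85×7 + 2.81×66 + 5.71×34 = 9616.95 + 185.46 + 194.14 = 9996.55
link = 11704.36/9996.55 = 1.170840
Chained index = 100 × 1.148830 × 0.954046 × 1.170840 = 128.3284

128.33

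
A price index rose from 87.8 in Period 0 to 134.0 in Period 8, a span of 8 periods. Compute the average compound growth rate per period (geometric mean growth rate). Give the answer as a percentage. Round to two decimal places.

Growth factor = (134.0/87.8)^(1/8) = (1.526196)^(1/8) = 1.054269
Growth rate = 1.054269 − 1 = 0.054269 = 5.4269%

5.43%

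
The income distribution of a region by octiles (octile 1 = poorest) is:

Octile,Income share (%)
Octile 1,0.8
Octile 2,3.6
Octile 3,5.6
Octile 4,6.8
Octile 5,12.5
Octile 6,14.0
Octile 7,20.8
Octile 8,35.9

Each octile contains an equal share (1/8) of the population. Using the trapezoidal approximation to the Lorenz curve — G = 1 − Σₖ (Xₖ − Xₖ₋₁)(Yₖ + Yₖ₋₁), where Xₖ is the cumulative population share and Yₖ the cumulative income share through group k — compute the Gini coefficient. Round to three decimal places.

Cumulative income shares Yₖ: 0.0080, 0.0440, 0.1000, 0.1680, 0.2930, 0.4330, 0.6410, 1.0000
Σ (Xₖ−Xₖ₋₁)(Yₖ+Yₖ₋₁) = (1/8)(0.0080+0.0000) + (1/8)(0.0440+0.0080) + (1/8)(0.1000+0.0440) + (1/8)(0.1680+0.1000) + (1/8)(0.2930+0.1680) + (1/8)(0.4330+0.2930) + (1/8)(0.6410+0.4330) + (1/8)(1.0000+0.6410)
  = 0.0010 + 0.0065 + 0.0180 + 0.0335 + 0.0576 + 0.0908 + 0.1343 + 0.2051 = 0.5468
G = 1 − 0.5468 = 0.4532

0.453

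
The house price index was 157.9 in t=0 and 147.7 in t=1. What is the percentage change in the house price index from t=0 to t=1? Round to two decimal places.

-6.46%

Change = (147.7 − 157.9) / 157.9 × 100
       = -10.2 / 157.9 × 100 = -6.4598%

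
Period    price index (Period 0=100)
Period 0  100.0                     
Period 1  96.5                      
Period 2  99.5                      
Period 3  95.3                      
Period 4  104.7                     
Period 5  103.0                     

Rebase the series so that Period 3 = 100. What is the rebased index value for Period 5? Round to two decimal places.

108.08

Rebased(Period 5) = 103.0 / 95.3 × 100 = 108.0797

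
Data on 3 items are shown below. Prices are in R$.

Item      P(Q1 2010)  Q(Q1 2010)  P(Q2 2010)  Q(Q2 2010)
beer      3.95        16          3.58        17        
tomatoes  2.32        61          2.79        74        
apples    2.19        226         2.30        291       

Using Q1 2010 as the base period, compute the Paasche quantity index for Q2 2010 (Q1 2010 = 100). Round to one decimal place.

125.3

Paasche quantity index uses current-period prices as weights.
ΣP(Q2 2010)·Q(Q2 2010) = 3.58×17 + 2.79×74 + 2.30×291 = 60.86 + 206.46 + 669.3 = 936.62
ΣP(Q2 2010)·Q(Q1 2010) = 3.58×16 + 2.79×61 + 2.30×226 = 57.28 + 170.19 + 519.8 = 747.27
Index = 936.62 / 747.27 × 100 = 125.3389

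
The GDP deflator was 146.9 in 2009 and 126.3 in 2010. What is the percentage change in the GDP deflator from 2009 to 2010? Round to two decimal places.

-14.02%

Change = (126.3 − 146.9) / 146.9 × 100
       = -20.6 / 146.9 × 100 = -14.0231%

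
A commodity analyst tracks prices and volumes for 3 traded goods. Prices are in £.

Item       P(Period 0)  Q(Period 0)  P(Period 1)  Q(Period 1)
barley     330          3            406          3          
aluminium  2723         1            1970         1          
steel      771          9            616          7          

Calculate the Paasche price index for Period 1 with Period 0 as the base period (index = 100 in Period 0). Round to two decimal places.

82.33

Paasche price index uses current-period quantities as weights.
ΣP(Period 1)·Q(Period 1) = 406×3 + 1970×1 + 616×7 = 1218 + 1970 + 4312 = 7500
ΣP(Period 0)·Q(Period 1) = 330×3 + 2723×1 + 771×7 = 990 + 2723 + 5397 = 9110
Index = 7500 / 9110 × 100 = 82.3271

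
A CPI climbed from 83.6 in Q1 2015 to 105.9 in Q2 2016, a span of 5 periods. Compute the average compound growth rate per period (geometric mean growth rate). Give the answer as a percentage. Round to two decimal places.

Growth factor = (105.9/83.6)^(1/5) = (1.266746)^(1/5) = 1.048426
Growth rate = 1.048426 − 1 = 0.048426 = 4.8426%

4.84%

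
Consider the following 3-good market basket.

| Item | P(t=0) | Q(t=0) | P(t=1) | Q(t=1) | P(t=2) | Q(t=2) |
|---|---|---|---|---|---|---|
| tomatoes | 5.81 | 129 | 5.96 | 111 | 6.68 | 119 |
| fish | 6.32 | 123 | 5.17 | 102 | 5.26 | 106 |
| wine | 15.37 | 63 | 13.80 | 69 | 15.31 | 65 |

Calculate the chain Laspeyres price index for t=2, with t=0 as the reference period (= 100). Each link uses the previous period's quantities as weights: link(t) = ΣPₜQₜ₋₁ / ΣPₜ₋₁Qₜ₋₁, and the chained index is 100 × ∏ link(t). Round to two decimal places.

99.37

Link t=0→t=1:
ΣP(t=1)Q(t=0) = 5.96×129 + 5.17×123 + 13.80×63 = 768.84 + 635.91 + 869.4 = 2274.15
ΣP(t=0)Q(t=0) = 5.81×129 + 6.32×123 + 15.37×63 = 749.49 + 777.36 + 968.31 = 2495.16
link = 2274.15/2495.16 = 0.911425
Link t=1→t=2:
ΣP(t=2)Q(t=1) = 6.68×111 + 5.26×102 + 15.31×69 = 741.48 + 536.52 + 1056.39 = 2334.39
ΣP(t=1)Q(t=1) = 5.96×111 + 5.17×102 + 13.80×69 = 661.56 + 527.34 + 952.2 = 2141.1
link = 2334.39/2141.1 = 1.090276
Chained index = 100 × 0.911425 × 1.090276 = 99.3704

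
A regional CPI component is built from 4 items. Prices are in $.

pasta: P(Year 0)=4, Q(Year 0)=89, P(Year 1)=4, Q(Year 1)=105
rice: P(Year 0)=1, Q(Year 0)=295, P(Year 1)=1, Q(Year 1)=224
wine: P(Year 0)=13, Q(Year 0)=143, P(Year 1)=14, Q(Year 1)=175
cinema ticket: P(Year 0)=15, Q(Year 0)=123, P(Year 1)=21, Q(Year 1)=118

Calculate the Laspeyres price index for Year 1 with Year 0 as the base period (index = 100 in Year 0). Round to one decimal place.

Laspeyres price index uses base-period quantities as weights.
ΣP(Year 1)·Q(Year 0) = 4×89 + 1×295 + 14×143 + 21×123 = 356 + 295 + 2002 + 2583 = 5236
ΣP(Year 0)·Q(Year 0) = 4×89 + 1×295 + 13×143 + 15×123 = 356 + 295 + 1859 + 1845 = 4355
Index = 5236 / 4355 × 100 = 120.2296

120.2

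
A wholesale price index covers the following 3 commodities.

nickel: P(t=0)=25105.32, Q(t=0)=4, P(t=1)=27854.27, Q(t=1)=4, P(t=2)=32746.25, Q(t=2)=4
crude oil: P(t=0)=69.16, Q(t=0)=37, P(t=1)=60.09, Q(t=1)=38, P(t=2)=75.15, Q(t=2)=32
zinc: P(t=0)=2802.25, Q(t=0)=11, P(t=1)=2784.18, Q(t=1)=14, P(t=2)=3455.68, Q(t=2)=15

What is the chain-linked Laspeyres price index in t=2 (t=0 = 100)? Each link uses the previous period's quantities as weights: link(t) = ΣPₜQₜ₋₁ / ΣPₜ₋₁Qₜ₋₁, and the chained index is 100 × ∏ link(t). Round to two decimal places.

Link t=0→t=1:
ΣP(t=1)Q(t=0) = 27854.27×4 + 60.09×37 + 2784.18×11 = 111417.08 + 2223.33 + 30625.98 = 144266.39
ΣP(t=0)Q(t=0) = 25105.32×4 + 69.16×37 + 2802.25×11 = 100421.28 + 2558.92 + 30824.75 = 133804.95
link = 144266.39/133804.95 = 1.078184
Link t=1→t=2:
ΣP(t=2)Q(t=1) = 32746.25×4 + 75.15×38 + 3455.68×14 = 130985 + 2855.7 + 48379.52 = 182220.22
ΣP(t=1)Q(t=1) = 27854.27×4 + 60.09×38 + 2784.18×14 = 111417.08 + 2283.42 + 38978.52 = 152679.02
link = 182220.22/152679.02 = 1.193486
Chained index = 100 × 1.078184 × 1.193486 = 128.6797

128.68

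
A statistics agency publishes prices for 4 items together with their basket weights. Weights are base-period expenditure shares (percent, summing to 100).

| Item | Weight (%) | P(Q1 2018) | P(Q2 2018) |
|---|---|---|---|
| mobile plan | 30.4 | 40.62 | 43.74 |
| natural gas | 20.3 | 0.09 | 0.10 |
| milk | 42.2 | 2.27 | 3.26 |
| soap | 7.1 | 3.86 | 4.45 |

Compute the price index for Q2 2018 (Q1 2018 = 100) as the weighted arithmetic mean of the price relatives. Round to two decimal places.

124.08

mobile plan: 30.4 × (43.74/40.62) = 30.4 × 1.076809 = 32.7350
natural gas: 20.3 × (0.10/0.09) = 20.3 × 1.111111 = 22.5556
milk: 42.2 × (3.26/2.27) = 42.2 × 1.436123 = 60.6044
soap: 7.1 × (4.45/3.86) = 7.1 × 1.152850 = 8.1852
Index = Σ wᵢ·(p₁ᵢ/p₀ᵢ) = 32.7350 + 22.5556 + 60.6044 + 8.1852 = 124.0802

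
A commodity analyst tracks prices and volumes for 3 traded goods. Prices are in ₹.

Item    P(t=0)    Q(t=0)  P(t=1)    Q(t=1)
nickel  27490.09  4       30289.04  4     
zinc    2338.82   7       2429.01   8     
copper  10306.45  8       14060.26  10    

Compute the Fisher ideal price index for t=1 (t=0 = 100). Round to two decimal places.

120.69

Laspeyres component (base-period weights):
ΣP(t=1)Q(t=0) = 30289.04×4 + 2429.01×7 + 14060.26×8 = 121156.16 + 17003.07 + 112482.08 = 250641.31
ΣP(t=0)Q(t=0) = 27490.09×4 + 2338.82×7 + 10306.45×8 = 109960.36 + 16371.74 + 82451.6 = 208783.7
L = 250641.31 / 208783.7 × 100 = 120.0483
Paasche component (current-period weights):
ΣP(t=1)Q(t=1) = 30289.04×4 + 2429.01×8 + 14060.26×10 = 121156.16 + 19432.08 + 140602.6 = 281190.84
ΣP(t=0)Q(t=1) = 27490.09×4 + 2338.82×8 + 10306.45×10 = 109960.36 + 18710.56 + 103064.5 = 231735.42
P = 281190.84 / 231735.42 × 100 = 121.3413
Fisher = √(L × P) = √(120.0483 × 121.3413) = 120.6931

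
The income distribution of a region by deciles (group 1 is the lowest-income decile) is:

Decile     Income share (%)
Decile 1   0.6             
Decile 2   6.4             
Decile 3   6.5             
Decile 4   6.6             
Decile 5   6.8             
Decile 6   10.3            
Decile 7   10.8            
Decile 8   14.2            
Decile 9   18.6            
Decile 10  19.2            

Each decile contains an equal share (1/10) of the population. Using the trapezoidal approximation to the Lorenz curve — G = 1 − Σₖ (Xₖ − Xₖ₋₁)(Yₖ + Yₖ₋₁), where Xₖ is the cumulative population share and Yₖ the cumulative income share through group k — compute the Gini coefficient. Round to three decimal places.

Cumulative income shares Yₖ: 0.0060, 0.0700, 0.1350, 0.2010, 0.2690, 0.3720, 0.4800, 0.6220, 0.8080, 1.0000
Σ (Xₖ−Xₖ₋₁)(Yₖ+Yₖ₋₁) = (1/10)(0.0060+0.0000) + (1/10)(0.0700+0.0060) + (1/10)(0.1350+0.0700) + (1/10)(0.2010+0.1350) + (1/10)(0.2690+0.2010) + (1/10)(0.3720+0.2690) + (1/10)(0.4800+0.3720) + (1/10)(0.6220+0.4800) + (1/10)(0.8080+0.6220) + (1/10)(1.0000+0.8080)
  = 0.0006 + 0.0076 + 0.0205 + 0.0336 + 0.0470 + 0.0641 + 0.0852 + 0.1102 + 0.1430 + 0.1808 = 0.6926
G = 1 − 0.6926 = 0.3074

0.307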